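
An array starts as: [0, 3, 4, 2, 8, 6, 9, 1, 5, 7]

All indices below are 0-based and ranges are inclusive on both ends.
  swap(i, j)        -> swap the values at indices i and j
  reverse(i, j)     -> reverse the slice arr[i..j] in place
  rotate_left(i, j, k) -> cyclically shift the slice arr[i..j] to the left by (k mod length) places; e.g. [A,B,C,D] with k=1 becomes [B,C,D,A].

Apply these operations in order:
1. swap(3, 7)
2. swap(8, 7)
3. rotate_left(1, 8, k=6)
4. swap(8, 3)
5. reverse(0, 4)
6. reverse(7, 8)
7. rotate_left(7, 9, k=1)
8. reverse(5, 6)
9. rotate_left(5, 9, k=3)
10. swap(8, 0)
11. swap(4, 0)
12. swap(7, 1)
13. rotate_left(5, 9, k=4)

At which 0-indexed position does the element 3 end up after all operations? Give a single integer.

After 1 (swap(3, 7)): [0, 3, 4, 1, 8, 6, 9, 2, 5, 7]
After 2 (swap(8, 7)): [0, 3, 4, 1, 8, 6, 9, 5, 2, 7]
After 3 (rotate_left(1, 8, k=6)): [0, 5, 2, 3, 4, 1, 8, 6, 9, 7]
After 4 (swap(8, 3)): [0, 5, 2, 9, 4, 1, 8, 6, 3, 7]
After 5 (reverse(0, 4)): [4, 9, 2, 5, 0, 1, 8, 6, 3, 7]
After 6 (reverse(7, 8)): [4, 9, 2, 5, 0, 1, 8, 3, 6, 7]
After 7 (rotate_left(7, 9, k=1)): [4, 9, 2, 5, 0, 1, 8, 6, 7, 3]
After 8 (reverse(5, 6)): [4, 9, 2, 5, 0, 8, 1, 6, 7, 3]
After 9 (rotate_left(5, 9, k=3)): [4, 9, 2, 5, 0, 7, 3, 8, 1, 6]
After 10 (swap(8, 0)): [1, 9, 2, 5, 0, 7, 3, 8, 4, 6]
After 11 (swap(4, 0)): [0, 9, 2, 5, 1, 7, 3, 8, 4, 6]
After 12 (swap(7, 1)): [0, 8, 2, 5, 1, 7, 3, 9, 4, 6]
After 13 (rotate_left(5, 9, k=4)): [0, 8, 2, 5, 1, 6, 7, 3, 9, 4]

Answer: 7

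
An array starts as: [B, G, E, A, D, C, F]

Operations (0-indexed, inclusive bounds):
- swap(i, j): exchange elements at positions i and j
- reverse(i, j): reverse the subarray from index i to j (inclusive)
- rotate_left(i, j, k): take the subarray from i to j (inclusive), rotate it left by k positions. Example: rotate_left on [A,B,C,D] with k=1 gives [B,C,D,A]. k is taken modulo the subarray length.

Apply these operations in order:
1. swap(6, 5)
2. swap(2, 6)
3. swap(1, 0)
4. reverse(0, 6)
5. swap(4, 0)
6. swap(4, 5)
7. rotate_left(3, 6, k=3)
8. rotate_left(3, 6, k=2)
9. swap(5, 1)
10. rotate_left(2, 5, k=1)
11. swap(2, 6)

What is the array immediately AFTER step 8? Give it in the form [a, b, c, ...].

After 1 (swap(6, 5)): [B, G, E, A, D, F, C]
After 2 (swap(2, 6)): [B, G, C, A, D, F, E]
After 3 (swap(1, 0)): [G, B, C, A, D, F, E]
After 4 (reverse(0, 6)): [E, F, D, A, C, B, G]
After 5 (swap(4, 0)): [C, F, D, A, E, B, G]
After 6 (swap(4, 5)): [C, F, D, A, B, E, G]
After 7 (rotate_left(3, 6, k=3)): [C, F, D, G, A, B, E]
After 8 (rotate_left(3, 6, k=2)): [C, F, D, B, E, G, A]

Answer: [C, F, D, B, E, G, A]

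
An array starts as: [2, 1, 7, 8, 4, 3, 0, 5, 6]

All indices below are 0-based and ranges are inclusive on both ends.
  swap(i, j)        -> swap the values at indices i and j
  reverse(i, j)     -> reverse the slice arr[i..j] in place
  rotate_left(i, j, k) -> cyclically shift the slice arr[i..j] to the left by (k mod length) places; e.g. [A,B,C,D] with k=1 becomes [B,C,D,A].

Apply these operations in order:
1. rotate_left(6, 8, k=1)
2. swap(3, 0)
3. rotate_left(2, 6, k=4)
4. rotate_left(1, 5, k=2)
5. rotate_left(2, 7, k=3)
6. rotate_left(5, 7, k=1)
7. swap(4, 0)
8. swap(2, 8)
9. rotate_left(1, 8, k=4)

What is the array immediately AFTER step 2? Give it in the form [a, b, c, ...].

After 1 (rotate_left(6, 8, k=1)): [2, 1, 7, 8, 4, 3, 5, 6, 0]
After 2 (swap(3, 0)): [8, 1, 7, 2, 4, 3, 5, 6, 0]

Answer: [8, 1, 7, 2, 4, 3, 5, 6, 0]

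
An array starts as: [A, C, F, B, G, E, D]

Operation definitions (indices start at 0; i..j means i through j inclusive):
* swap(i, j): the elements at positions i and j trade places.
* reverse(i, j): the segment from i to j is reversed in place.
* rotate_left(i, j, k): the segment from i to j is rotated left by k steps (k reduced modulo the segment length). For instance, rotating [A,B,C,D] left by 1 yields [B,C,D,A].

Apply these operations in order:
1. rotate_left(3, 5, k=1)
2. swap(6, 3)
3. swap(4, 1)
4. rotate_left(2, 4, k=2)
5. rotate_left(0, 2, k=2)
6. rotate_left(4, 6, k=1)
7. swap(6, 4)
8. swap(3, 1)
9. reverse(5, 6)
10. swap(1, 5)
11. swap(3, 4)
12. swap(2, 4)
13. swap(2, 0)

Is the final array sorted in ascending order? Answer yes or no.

Answer: yes

Derivation:
After 1 (rotate_left(3, 5, k=1)): [A, C, F, G, E, B, D]
After 2 (swap(6, 3)): [A, C, F, D, E, B, G]
After 3 (swap(4, 1)): [A, E, F, D, C, B, G]
After 4 (rotate_left(2, 4, k=2)): [A, E, C, F, D, B, G]
After 5 (rotate_left(0, 2, k=2)): [C, A, E, F, D, B, G]
After 6 (rotate_left(4, 6, k=1)): [C, A, E, F, B, G, D]
After 7 (swap(6, 4)): [C, A, E, F, D, G, B]
After 8 (swap(3, 1)): [C, F, E, A, D, G, B]
After 9 (reverse(5, 6)): [C, F, E, A, D, B, G]
After 10 (swap(1, 5)): [C, B, E, A, D, F, G]
After 11 (swap(3, 4)): [C, B, E, D, A, F, G]
After 12 (swap(2, 4)): [C, B, A, D, E, F, G]
After 13 (swap(2, 0)): [A, B, C, D, E, F, G]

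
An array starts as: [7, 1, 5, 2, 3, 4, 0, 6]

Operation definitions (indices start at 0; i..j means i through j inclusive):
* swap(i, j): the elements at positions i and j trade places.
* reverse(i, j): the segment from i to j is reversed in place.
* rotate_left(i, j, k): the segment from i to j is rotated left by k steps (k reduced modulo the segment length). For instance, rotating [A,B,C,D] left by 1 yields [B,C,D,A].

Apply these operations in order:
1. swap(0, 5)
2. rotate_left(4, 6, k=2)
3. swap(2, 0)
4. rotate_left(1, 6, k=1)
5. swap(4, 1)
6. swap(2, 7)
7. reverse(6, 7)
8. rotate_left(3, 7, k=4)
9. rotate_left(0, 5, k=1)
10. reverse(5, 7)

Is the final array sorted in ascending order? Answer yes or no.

Answer: no

Derivation:
After 1 (swap(0, 5)): [4, 1, 5, 2, 3, 7, 0, 6]
After 2 (rotate_left(4, 6, k=2)): [4, 1, 5, 2, 0, 3, 7, 6]
After 3 (swap(2, 0)): [5, 1, 4, 2, 0, 3, 7, 6]
After 4 (rotate_left(1, 6, k=1)): [5, 4, 2, 0, 3, 7, 1, 6]
After 5 (swap(4, 1)): [5, 3, 2, 0, 4, 7, 1, 6]
After 6 (swap(2, 7)): [5, 3, 6, 0, 4, 7, 1, 2]
After 7 (reverse(6, 7)): [5, 3, 6, 0, 4, 7, 2, 1]
After 8 (rotate_left(3, 7, k=4)): [5, 3, 6, 1, 0, 4, 7, 2]
After 9 (rotate_left(0, 5, k=1)): [3, 6, 1, 0, 4, 5, 7, 2]
After 10 (reverse(5, 7)): [3, 6, 1, 0, 4, 2, 7, 5]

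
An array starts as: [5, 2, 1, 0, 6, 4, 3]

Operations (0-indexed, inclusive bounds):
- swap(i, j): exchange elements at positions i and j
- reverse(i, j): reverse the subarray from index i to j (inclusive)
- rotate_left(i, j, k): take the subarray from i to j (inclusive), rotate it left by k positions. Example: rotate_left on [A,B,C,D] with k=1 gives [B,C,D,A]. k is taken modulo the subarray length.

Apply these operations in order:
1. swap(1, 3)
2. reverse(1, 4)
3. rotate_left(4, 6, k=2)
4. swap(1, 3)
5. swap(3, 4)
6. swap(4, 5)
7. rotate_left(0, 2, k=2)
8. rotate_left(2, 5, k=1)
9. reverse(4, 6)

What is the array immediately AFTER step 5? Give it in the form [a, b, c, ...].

Answer: [5, 1, 2, 3, 6, 0, 4]

Derivation:
After 1 (swap(1, 3)): [5, 0, 1, 2, 6, 4, 3]
After 2 (reverse(1, 4)): [5, 6, 2, 1, 0, 4, 3]
After 3 (rotate_left(4, 6, k=2)): [5, 6, 2, 1, 3, 0, 4]
After 4 (swap(1, 3)): [5, 1, 2, 6, 3, 0, 4]
After 5 (swap(3, 4)): [5, 1, 2, 3, 6, 0, 4]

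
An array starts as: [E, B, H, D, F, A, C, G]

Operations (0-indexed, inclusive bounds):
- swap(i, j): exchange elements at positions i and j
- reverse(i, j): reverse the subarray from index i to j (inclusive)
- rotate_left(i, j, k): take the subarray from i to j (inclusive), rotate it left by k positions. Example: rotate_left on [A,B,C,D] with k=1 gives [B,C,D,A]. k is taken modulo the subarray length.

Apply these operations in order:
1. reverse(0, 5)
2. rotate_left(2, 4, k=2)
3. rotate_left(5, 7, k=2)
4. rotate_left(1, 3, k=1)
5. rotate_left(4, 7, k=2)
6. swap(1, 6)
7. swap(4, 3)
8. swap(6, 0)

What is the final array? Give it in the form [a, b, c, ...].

After 1 (reverse(0, 5)): [A, F, D, H, B, E, C, G]
After 2 (rotate_left(2, 4, k=2)): [A, F, B, D, H, E, C, G]
After 3 (rotate_left(5, 7, k=2)): [A, F, B, D, H, G, E, C]
After 4 (rotate_left(1, 3, k=1)): [A, B, D, F, H, G, E, C]
After 5 (rotate_left(4, 7, k=2)): [A, B, D, F, E, C, H, G]
After 6 (swap(1, 6)): [A, H, D, F, E, C, B, G]
After 7 (swap(4, 3)): [A, H, D, E, F, C, B, G]
After 8 (swap(6, 0)): [B, H, D, E, F, C, A, G]

Answer: [B, H, D, E, F, C, A, G]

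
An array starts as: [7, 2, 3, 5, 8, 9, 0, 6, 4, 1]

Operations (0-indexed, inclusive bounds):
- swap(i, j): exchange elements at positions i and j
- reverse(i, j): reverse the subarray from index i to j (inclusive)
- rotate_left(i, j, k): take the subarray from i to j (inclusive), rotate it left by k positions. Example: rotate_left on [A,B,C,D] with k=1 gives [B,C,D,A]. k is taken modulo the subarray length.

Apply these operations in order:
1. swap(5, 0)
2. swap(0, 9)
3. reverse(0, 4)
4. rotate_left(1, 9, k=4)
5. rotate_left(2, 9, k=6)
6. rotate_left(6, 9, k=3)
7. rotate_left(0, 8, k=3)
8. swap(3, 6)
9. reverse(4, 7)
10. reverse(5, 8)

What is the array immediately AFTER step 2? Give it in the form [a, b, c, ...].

Answer: [1, 2, 3, 5, 8, 7, 0, 6, 4, 9]

Derivation:
After 1 (swap(5, 0)): [9, 2, 3, 5, 8, 7, 0, 6, 4, 1]
After 2 (swap(0, 9)): [1, 2, 3, 5, 8, 7, 0, 6, 4, 9]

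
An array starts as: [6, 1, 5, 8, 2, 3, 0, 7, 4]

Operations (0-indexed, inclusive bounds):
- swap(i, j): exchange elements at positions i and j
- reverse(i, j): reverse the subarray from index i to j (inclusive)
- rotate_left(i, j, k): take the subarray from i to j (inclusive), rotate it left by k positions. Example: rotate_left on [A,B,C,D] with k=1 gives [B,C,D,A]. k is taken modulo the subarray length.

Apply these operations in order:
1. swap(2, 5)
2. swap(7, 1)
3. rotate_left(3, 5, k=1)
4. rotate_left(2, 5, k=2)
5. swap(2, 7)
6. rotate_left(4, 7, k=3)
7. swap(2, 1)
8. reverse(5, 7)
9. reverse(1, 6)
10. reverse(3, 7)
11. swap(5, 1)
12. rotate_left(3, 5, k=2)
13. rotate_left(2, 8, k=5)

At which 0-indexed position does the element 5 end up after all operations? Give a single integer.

Answer: 2

Derivation:
After 1 (swap(2, 5)): [6, 1, 3, 8, 2, 5, 0, 7, 4]
After 2 (swap(7, 1)): [6, 7, 3, 8, 2, 5, 0, 1, 4]
After 3 (rotate_left(3, 5, k=1)): [6, 7, 3, 2, 5, 8, 0, 1, 4]
After 4 (rotate_left(2, 5, k=2)): [6, 7, 5, 8, 3, 2, 0, 1, 4]
After 5 (swap(2, 7)): [6, 7, 1, 8, 3, 2, 0, 5, 4]
After 6 (rotate_left(4, 7, k=3)): [6, 7, 1, 8, 5, 3, 2, 0, 4]
After 7 (swap(2, 1)): [6, 1, 7, 8, 5, 3, 2, 0, 4]
After 8 (reverse(5, 7)): [6, 1, 7, 8, 5, 0, 2, 3, 4]
After 9 (reverse(1, 6)): [6, 2, 0, 5, 8, 7, 1, 3, 4]
After 10 (reverse(3, 7)): [6, 2, 0, 3, 1, 7, 8, 5, 4]
After 11 (swap(5, 1)): [6, 7, 0, 3, 1, 2, 8, 5, 4]
After 12 (rotate_left(3, 5, k=2)): [6, 7, 0, 2, 3, 1, 8, 5, 4]
After 13 (rotate_left(2, 8, k=5)): [6, 7, 5, 4, 0, 2, 3, 1, 8]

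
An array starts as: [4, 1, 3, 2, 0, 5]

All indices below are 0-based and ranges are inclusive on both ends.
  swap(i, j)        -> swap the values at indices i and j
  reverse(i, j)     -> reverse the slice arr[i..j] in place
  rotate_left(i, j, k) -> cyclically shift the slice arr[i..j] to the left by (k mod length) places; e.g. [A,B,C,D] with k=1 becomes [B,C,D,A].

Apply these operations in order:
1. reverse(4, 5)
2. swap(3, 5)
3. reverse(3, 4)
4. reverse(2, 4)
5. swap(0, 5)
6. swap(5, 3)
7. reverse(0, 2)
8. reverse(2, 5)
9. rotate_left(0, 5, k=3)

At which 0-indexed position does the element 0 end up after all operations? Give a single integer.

After 1 (reverse(4, 5)): [4, 1, 3, 2, 5, 0]
After 2 (swap(3, 5)): [4, 1, 3, 0, 5, 2]
After 3 (reverse(3, 4)): [4, 1, 3, 5, 0, 2]
After 4 (reverse(2, 4)): [4, 1, 0, 5, 3, 2]
After 5 (swap(0, 5)): [2, 1, 0, 5, 3, 4]
After 6 (swap(5, 3)): [2, 1, 0, 4, 3, 5]
After 7 (reverse(0, 2)): [0, 1, 2, 4, 3, 5]
After 8 (reverse(2, 5)): [0, 1, 5, 3, 4, 2]
After 9 (rotate_left(0, 5, k=3)): [3, 4, 2, 0, 1, 5]

Answer: 3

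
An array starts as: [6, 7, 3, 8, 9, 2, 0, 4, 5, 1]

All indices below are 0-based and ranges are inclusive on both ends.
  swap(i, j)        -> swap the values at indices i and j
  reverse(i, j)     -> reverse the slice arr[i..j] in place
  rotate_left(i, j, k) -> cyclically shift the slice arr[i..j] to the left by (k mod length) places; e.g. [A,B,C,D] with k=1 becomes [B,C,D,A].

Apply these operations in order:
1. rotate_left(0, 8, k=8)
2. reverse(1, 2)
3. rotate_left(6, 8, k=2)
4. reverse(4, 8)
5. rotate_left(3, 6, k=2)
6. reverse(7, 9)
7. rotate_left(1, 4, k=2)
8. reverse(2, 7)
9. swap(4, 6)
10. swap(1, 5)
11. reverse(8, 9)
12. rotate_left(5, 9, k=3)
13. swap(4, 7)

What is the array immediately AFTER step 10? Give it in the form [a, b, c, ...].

Answer: [5, 6, 1, 0, 7, 2, 3, 4, 8, 9]

Derivation:
After 1 (rotate_left(0, 8, k=8)): [5, 6, 7, 3, 8, 9, 2, 0, 4, 1]
After 2 (reverse(1, 2)): [5, 7, 6, 3, 8, 9, 2, 0, 4, 1]
After 3 (rotate_left(6, 8, k=2)): [5, 7, 6, 3, 8, 9, 4, 2, 0, 1]
After 4 (reverse(4, 8)): [5, 7, 6, 3, 0, 2, 4, 9, 8, 1]
After 5 (rotate_left(3, 6, k=2)): [5, 7, 6, 2, 4, 3, 0, 9, 8, 1]
After 6 (reverse(7, 9)): [5, 7, 6, 2, 4, 3, 0, 1, 8, 9]
After 7 (rotate_left(1, 4, k=2)): [5, 2, 4, 7, 6, 3, 0, 1, 8, 9]
After 8 (reverse(2, 7)): [5, 2, 1, 0, 3, 6, 7, 4, 8, 9]
After 9 (swap(4, 6)): [5, 2, 1, 0, 7, 6, 3, 4, 8, 9]
After 10 (swap(1, 5)): [5, 6, 1, 0, 7, 2, 3, 4, 8, 9]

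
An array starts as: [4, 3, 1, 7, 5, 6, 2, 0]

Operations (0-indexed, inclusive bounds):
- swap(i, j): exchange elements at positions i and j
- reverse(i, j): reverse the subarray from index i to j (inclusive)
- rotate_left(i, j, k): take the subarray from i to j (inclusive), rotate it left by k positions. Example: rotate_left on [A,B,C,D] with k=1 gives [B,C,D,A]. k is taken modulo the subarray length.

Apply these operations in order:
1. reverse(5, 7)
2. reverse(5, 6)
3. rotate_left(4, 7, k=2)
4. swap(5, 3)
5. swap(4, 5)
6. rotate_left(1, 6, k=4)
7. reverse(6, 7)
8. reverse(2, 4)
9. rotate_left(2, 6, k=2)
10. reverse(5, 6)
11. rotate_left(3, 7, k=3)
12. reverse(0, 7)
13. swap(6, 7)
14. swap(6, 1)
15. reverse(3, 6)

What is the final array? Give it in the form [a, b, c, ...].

After 1 (reverse(5, 7)): [4, 3, 1, 7, 5, 0, 2, 6]
After 2 (reverse(5, 6)): [4, 3, 1, 7, 5, 2, 0, 6]
After 3 (rotate_left(4, 7, k=2)): [4, 3, 1, 7, 0, 6, 5, 2]
After 4 (swap(5, 3)): [4, 3, 1, 6, 0, 7, 5, 2]
After 5 (swap(4, 5)): [4, 3, 1, 6, 7, 0, 5, 2]
After 6 (rotate_left(1, 6, k=4)): [4, 0, 5, 3, 1, 6, 7, 2]
After 7 (reverse(6, 7)): [4, 0, 5, 3, 1, 6, 2, 7]
After 8 (reverse(2, 4)): [4, 0, 1, 3, 5, 6, 2, 7]
After 9 (rotate_left(2, 6, k=2)): [4, 0, 5, 6, 2, 1, 3, 7]
After 10 (reverse(5, 6)): [4, 0, 5, 6, 2, 3, 1, 7]
After 11 (rotate_left(3, 7, k=3)): [4, 0, 5, 1, 7, 6, 2, 3]
After 12 (reverse(0, 7)): [3, 2, 6, 7, 1, 5, 0, 4]
After 13 (swap(6, 7)): [3, 2, 6, 7, 1, 5, 4, 0]
After 14 (swap(6, 1)): [3, 4, 6, 7, 1, 5, 2, 0]
After 15 (reverse(3, 6)): [3, 4, 6, 2, 5, 1, 7, 0]

Answer: [3, 4, 6, 2, 5, 1, 7, 0]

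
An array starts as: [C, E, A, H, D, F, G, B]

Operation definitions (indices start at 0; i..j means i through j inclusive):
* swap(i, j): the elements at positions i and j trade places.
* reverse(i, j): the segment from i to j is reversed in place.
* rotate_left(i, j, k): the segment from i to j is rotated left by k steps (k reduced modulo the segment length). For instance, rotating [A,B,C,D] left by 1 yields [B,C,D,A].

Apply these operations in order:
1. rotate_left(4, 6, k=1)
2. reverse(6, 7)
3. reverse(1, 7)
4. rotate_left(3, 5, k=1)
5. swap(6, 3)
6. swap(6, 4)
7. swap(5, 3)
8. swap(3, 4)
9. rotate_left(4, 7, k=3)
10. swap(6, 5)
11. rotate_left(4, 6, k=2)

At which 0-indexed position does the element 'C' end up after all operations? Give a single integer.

Answer: 0

Derivation:
After 1 (rotate_left(4, 6, k=1)): [C, E, A, H, F, G, D, B]
After 2 (reverse(6, 7)): [C, E, A, H, F, G, B, D]
After 3 (reverse(1, 7)): [C, D, B, G, F, H, A, E]
After 4 (rotate_left(3, 5, k=1)): [C, D, B, F, H, G, A, E]
After 5 (swap(6, 3)): [C, D, B, A, H, G, F, E]
After 6 (swap(6, 4)): [C, D, B, A, F, G, H, E]
After 7 (swap(5, 3)): [C, D, B, G, F, A, H, E]
After 8 (swap(3, 4)): [C, D, B, F, G, A, H, E]
After 9 (rotate_left(4, 7, k=3)): [C, D, B, F, E, G, A, H]
After 10 (swap(6, 5)): [C, D, B, F, E, A, G, H]
After 11 (rotate_left(4, 6, k=2)): [C, D, B, F, G, E, A, H]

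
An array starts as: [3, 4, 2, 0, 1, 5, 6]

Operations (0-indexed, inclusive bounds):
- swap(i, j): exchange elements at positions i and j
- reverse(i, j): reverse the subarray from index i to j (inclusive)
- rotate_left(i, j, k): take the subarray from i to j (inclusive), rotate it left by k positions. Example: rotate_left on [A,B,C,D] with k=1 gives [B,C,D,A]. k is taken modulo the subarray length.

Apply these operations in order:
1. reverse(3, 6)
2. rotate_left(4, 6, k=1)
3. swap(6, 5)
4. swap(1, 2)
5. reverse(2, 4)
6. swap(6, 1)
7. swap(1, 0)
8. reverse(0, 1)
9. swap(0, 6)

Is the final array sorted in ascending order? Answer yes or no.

Answer: no

Derivation:
After 1 (reverse(3, 6)): [3, 4, 2, 6, 5, 1, 0]
After 2 (rotate_left(4, 6, k=1)): [3, 4, 2, 6, 1, 0, 5]
After 3 (swap(6, 5)): [3, 4, 2, 6, 1, 5, 0]
After 4 (swap(1, 2)): [3, 2, 4, 6, 1, 5, 0]
After 5 (reverse(2, 4)): [3, 2, 1, 6, 4, 5, 0]
After 6 (swap(6, 1)): [3, 0, 1, 6, 4, 5, 2]
After 7 (swap(1, 0)): [0, 3, 1, 6, 4, 5, 2]
After 8 (reverse(0, 1)): [3, 0, 1, 6, 4, 5, 2]
After 9 (swap(0, 6)): [2, 0, 1, 6, 4, 5, 3]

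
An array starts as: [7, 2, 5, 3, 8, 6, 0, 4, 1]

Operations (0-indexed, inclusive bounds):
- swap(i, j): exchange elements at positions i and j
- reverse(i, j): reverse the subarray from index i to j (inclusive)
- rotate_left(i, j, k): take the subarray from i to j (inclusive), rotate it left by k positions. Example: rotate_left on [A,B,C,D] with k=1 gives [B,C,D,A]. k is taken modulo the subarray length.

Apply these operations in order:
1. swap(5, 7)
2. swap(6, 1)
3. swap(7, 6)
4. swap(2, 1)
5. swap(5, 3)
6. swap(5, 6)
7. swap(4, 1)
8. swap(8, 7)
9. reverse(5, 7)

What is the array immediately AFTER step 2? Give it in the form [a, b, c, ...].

Answer: [7, 0, 5, 3, 8, 4, 2, 6, 1]

Derivation:
After 1 (swap(5, 7)): [7, 2, 5, 3, 8, 4, 0, 6, 1]
After 2 (swap(6, 1)): [7, 0, 5, 3, 8, 4, 2, 6, 1]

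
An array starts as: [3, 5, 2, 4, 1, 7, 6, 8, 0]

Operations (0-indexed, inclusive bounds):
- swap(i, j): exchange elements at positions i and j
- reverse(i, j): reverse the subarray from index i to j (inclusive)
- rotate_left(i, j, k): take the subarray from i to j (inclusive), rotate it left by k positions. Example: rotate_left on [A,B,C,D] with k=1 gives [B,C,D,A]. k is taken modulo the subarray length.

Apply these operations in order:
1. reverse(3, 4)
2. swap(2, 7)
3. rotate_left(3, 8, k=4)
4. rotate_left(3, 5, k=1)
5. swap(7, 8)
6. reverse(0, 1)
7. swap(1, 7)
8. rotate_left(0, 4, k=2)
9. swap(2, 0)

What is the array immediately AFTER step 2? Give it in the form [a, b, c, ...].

After 1 (reverse(3, 4)): [3, 5, 2, 1, 4, 7, 6, 8, 0]
After 2 (swap(2, 7)): [3, 5, 8, 1, 4, 7, 6, 2, 0]

Answer: [3, 5, 8, 1, 4, 7, 6, 2, 0]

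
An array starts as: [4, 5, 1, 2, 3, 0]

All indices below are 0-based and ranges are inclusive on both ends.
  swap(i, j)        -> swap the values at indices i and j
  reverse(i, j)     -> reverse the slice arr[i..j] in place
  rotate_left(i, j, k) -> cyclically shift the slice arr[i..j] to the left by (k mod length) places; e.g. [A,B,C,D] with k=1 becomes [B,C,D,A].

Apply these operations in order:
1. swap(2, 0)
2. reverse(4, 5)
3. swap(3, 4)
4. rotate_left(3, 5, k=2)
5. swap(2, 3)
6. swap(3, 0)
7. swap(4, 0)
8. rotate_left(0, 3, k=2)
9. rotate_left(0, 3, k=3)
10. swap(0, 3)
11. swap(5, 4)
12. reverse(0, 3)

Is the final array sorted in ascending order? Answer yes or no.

After 1 (swap(2, 0)): [1, 5, 4, 2, 3, 0]
After 2 (reverse(4, 5)): [1, 5, 4, 2, 0, 3]
After 3 (swap(3, 4)): [1, 5, 4, 0, 2, 3]
After 4 (rotate_left(3, 5, k=2)): [1, 5, 4, 3, 0, 2]
After 5 (swap(2, 3)): [1, 5, 3, 4, 0, 2]
After 6 (swap(3, 0)): [4, 5, 3, 1, 0, 2]
After 7 (swap(4, 0)): [0, 5, 3, 1, 4, 2]
After 8 (rotate_left(0, 3, k=2)): [3, 1, 0, 5, 4, 2]
After 9 (rotate_left(0, 3, k=3)): [5, 3, 1, 0, 4, 2]
After 10 (swap(0, 3)): [0, 3, 1, 5, 4, 2]
After 11 (swap(5, 4)): [0, 3, 1, 5, 2, 4]
After 12 (reverse(0, 3)): [5, 1, 3, 0, 2, 4]

Answer: no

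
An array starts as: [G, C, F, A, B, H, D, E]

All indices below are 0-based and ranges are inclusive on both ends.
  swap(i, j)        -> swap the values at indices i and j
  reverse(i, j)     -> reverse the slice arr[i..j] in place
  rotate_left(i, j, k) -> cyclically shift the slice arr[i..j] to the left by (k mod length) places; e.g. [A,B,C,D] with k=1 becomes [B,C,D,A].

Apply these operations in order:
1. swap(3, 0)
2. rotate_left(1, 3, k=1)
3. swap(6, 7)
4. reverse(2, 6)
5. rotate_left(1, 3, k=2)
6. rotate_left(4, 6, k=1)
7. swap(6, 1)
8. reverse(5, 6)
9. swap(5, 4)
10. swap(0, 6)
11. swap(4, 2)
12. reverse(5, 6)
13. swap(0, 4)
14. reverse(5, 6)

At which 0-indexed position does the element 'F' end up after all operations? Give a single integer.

Answer: 0

Derivation:
After 1 (swap(3, 0)): [A, C, F, G, B, H, D, E]
After 2 (rotate_left(1, 3, k=1)): [A, F, G, C, B, H, D, E]
After 3 (swap(6, 7)): [A, F, G, C, B, H, E, D]
After 4 (reverse(2, 6)): [A, F, E, H, B, C, G, D]
After 5 (rotate_left(1, 3, k=2)): [A, H, F, E, B, C, G, D]
After 6 (rotate_left(4, 6, k=1)): [A, H, F, E, C, G, B, D]
After 7 (swap(6, 1)): [A, B, F, E, C, G, H, D]
After 8 (reverse(5, 6)): [A, B, F, E, C, H, G, D]
After 9 (swap(5, 4)): [A, B, F, E, H, C, G, D]
After 10 (swap(0, 6)): [G, B, F, E, H, C, A, D]
After 11 (swap(4, 2)): [G, B, H, E, F, C, A, D]
After 12 (reverse(5, 6)): [G, B, H, E, F, A, C, D]
After 13 (swap(0, 4)): [F, B, H, E, G, A, C, D]
After 14 (reverse(5, 6)): [F, B, H, E, G, C, A, D]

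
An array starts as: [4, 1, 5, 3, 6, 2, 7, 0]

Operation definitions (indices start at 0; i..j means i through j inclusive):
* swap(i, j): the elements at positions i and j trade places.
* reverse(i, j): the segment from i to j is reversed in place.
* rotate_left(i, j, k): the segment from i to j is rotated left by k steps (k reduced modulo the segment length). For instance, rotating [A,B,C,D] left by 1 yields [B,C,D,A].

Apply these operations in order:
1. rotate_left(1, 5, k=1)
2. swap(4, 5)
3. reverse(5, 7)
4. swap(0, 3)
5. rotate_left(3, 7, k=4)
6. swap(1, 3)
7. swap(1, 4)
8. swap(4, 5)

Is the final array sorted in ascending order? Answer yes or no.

Answer: no

Derivation:
After 1 (rotate_left(1, 5, k=1)): [4, 5, 3, 6, 2, 1, 7, 0]
After 2 (swap(4, 5)): [4, 5, 3, 6, 1, 2, 7, 0]
After 3 (reverse(5, 7)): [4, 5, 3, 6, 1, 0, 7, 2]
After 4 (swap(0, 3)): [6, 5, 3, 4, 1, 0, 7, 2]
After 5 (rotate_left(3, 7, k=4)): [6, 5, 3, 2, 4, 1, 0, 7]
After 6 (swap(1, 3)): [6, 2, 3, 5, 4, 1, 0, 7]
After 7 (swap(1, 4)): [6, 4, 3, 5, 2, 1, 0, 7]
After 8 (swap(4, 5)): [6, 4, 3, 5, 1, 2, 0, 7]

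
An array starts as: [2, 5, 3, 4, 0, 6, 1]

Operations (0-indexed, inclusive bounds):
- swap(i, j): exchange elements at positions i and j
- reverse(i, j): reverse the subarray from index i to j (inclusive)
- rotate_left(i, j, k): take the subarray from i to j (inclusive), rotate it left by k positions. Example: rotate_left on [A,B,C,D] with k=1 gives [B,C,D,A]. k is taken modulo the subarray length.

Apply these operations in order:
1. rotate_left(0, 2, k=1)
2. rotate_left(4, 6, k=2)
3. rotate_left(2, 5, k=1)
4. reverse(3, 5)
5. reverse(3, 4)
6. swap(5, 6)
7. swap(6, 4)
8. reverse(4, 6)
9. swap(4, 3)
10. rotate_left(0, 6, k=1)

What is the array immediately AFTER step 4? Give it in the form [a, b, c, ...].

Answer: [5, 3, 4, 2, 0, 1, 6]

Derivation:
After 1 (rotate_left(0, 2, k=1)): [5, 3, 2, 4, 0, 6, 1]
After 2 (rotate_left(4, 6, k=2)): [5, 3, 2, 4, 1, 0, 6]
After 3 (rotate_left(2, 5, k=1)): [5, 3, 4, 1, 0, 2, 6]
After 4 (reverse(3, 5)): [5, 3, 4, 2, 0, 1, 6]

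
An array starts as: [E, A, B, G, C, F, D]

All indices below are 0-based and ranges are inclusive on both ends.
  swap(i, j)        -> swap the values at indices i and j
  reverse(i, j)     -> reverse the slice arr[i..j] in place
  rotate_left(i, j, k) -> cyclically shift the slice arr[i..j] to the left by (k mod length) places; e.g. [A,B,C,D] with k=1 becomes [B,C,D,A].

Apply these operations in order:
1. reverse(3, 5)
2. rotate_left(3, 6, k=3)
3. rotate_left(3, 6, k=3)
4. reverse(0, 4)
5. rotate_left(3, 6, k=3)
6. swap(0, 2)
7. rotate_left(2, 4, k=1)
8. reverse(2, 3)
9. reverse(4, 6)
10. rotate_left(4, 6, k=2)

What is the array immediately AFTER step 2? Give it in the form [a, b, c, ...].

After 1 (reverse(3, 5)): [E, A, B, F, C, G, D]
After 2 (rotate_left(3, 6, k=3)): [E, A, B, D, F, C, G]

Answer: [E, A, B, D, F, C, G]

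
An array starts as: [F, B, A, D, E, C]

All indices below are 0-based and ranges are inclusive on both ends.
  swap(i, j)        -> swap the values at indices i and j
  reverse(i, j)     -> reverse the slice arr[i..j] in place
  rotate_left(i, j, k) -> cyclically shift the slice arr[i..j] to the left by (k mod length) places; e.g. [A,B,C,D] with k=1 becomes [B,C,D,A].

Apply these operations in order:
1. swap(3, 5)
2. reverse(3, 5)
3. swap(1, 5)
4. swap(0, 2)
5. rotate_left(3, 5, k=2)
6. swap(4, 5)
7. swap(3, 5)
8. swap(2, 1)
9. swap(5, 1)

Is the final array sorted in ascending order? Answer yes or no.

After 1 (swap(3, 5)): [F, B, A, C, E, D]
After 2 (reverse(3, 5)): [F, B, A, D, E, C]
After 3 (swap(1, 5)): [F, C, A, D, E, B]
After 4 (swap(0, 2)): [A, C, F, D, E, B]
After 5 (rotate_left(3, 5, k=2)): [A, C, F, B, D, E]
After 6 (swap(4, 5)): [A, C, F, B, E, D]
After 7 (swap(3, 5)): [A, C, F, D, E, B]
After 8 (swap(2, 1)): [A, F, C, D, E, B]
After 9 (swap(5, 1)): [A, B, C, D, E, F]

Answer: yes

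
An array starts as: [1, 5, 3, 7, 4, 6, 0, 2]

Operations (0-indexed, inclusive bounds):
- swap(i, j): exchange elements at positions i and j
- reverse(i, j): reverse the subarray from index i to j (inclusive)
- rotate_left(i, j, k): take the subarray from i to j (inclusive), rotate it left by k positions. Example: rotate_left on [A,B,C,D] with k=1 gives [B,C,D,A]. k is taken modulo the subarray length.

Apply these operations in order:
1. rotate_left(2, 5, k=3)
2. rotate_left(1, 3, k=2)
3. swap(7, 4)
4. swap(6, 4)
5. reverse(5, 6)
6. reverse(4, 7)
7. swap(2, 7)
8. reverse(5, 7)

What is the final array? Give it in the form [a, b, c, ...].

Answer: [1, 3, 0, 6, 7, 5, 2, 4]

Derivation:
After 1 (rotate_left(2, 5, k=3)): [1, 5, 6, 3, 7, 4, 0, 2]
After 2 (rotate_left(1, 3, k=2)): [1, 3, 5, 6, 7, 4, 0, 2]
After 3 (swap(7, 4)): [1, 3, 5, 6, 2, 4, 0, 7]
After 4 (swap(6, 4)): [1, 3, 5, 6, 0, 4, 2, 7]
After 5 (reverse(5, 6)): [1, 3, 5, 6, 0, 2, 4, 7]
After 6 (reverse(4, 7)): [1, 3, 5, 6, 7, 4, 2, 0]
After 7 (swap(2, 7)): [1, 3, 0, 6, 7, 4, 2, 5]
After 8 (reverse(5, 7)): [1, 3, 0, 6, 7, 5, 2, 4]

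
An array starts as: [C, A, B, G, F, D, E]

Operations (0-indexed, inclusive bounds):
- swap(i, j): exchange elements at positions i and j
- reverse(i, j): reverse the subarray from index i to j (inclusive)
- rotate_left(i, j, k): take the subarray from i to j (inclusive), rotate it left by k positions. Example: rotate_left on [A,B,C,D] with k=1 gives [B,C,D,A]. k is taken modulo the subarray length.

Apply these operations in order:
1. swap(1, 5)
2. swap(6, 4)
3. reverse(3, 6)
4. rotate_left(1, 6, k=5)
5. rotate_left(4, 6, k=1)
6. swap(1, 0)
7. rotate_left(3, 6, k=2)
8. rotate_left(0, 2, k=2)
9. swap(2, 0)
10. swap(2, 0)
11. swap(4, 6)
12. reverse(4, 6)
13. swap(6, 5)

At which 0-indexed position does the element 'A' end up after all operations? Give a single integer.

After 1 (swap(1, 5)): [C, D, B, G, F, A, E]
After 2 (swap(6, 4)): [C, D, B, G, E, A, F]
After 3 (reverse(3, 6)): [C, D, B, F, A, E, G]
After 4 (rotate_left(1, 6, k=5)): [C, G, D, B, F, A, E]
After 5 (rotate_left(4, 6, k=1)): [C, G, D, B, A, E, F]
After 6 (swap(1, 0)): [G, C, D, B, A, E, F]
After 7 (rotate_left(3, 6, k=2)): [G, C, D, E, F, B, A]
After 8 (rotate_left(0, 2, k=2)): [D, G, C, E, F, B, A]
After 9 (swap(2, 0)): [C, G, D, E, F, B, A]
After 10 (swap(2, 0)): [D, G, C, E, F, B, A]
After 11 (swap(4, 6)): [D, G, C, E, A, B, F]
After 12 (reverse(4, 6)): [D, G, C, E, F, B, A]
After 13 (swap(6, 5)): [D, G, C, E, F, A, B]

Answer: 5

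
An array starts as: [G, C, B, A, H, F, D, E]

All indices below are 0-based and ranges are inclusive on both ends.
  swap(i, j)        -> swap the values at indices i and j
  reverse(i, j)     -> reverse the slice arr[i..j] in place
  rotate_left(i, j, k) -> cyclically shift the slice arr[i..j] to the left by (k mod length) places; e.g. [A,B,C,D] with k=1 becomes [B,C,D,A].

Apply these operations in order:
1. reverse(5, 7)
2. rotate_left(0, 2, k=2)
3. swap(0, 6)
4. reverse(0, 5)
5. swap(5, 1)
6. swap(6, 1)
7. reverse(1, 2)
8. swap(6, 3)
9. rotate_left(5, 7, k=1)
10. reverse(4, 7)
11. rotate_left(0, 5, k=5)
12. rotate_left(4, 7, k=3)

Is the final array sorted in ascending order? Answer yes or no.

After 1 (reverse(5, 7)): [G, C, B, A, H, E, D, F]
After 2 (rotate_left(0, 2, k=2)): [B, G, C, A, H, E, D, F]
After 3 (swap(0, 6)): [D, G, C, A, H, E, B, F]
After 4 (reverse(0, 5)): [E, H, A, C, G, D, B, F]
After 5 (swap(5, 1)): [E, D, A, C, G, H, B, F]
After 6 (swap(6, 1)): [E, B, A, C, G, H, D, F]
After 7 (reverse(1, 2)): [E, A, B, C, G, H, D, F]
After 8 (swap(6, 3)): [E, A, B, D, G, H, C, F]
After 9 (rotate_left(5, 7, k=1)): [E, A, B, D, G, C, F, H]
After 10 (reverse(4, 7)): [E, A, B, D, H, F, C, G]
After 11 (rotate_left(0, 5, k=5)): [F, E, A, B, D, H, C, G]
After 12 (rotate_left(4, 7, k=3)): [F, E, A, B, G, D, H, C]

Answer: no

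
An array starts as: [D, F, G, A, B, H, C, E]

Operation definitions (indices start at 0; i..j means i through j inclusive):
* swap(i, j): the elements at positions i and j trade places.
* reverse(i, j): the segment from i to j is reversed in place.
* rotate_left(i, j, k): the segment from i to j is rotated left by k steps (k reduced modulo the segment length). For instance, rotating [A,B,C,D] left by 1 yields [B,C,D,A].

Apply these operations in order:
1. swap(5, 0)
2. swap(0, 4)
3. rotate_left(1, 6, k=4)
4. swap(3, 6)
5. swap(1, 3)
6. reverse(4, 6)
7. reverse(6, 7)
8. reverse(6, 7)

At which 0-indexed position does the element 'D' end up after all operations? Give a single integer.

After 1 (swap(5, 0)): [H, F, G, A, B, D, C, E]
After 2 (swap(0, 4)): [B, F, G, A, H, D, C, E]
After 3 (rotate_left(1, 6, k=4)): [B, D, C, F, G, A, H, E]
After 4 (swap(3, 6)): [B, D, C, H, G, A, F, E]
After 5 (swap(1, 3)): [B, H, C, D, G, A, F, E]
After 6 (reverse(4, 6)): [B, H, C, D, F, A, G, E]
After 7 (reverse(6, 7)): [B, H, C, D, F, A, E, G]
After 8 (reverse(6, 7)): [B, H, C, D, F, A, G, E]

Answer: 3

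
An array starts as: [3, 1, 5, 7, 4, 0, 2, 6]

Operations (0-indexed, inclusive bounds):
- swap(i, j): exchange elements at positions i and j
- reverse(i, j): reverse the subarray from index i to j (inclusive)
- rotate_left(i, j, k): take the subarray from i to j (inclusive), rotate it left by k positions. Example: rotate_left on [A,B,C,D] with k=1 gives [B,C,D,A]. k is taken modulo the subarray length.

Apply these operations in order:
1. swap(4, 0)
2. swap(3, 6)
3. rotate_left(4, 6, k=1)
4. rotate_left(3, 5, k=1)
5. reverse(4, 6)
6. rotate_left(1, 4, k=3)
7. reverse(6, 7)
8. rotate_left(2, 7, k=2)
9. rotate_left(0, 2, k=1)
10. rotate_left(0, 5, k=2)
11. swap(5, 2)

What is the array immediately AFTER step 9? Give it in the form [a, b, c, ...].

Answer: [3, 0, 4, 2, 6, 7, 1, 5]

Derivation:
After 1 (swap(4, 0)): [4, 1, 5, 7, 3, 0, 2, 6]
After 2 (swap(3, 6)): [4, 1, 5, 2, 3, 0, 7, 6]
After 3 (rotate_left(4, 6, k=1)): [4, 1, 5, 2, 0, 7, 3, 6]
After 4 (rotate_left(3, 5, k=1)): [4, 1, 5, 0, 7, 2, 3, 6]
After 5 (reverse(4, 6)): [4, 1, 5, 0, 3, 2, 7, 6]
After 6 (rotate_left(1, 4, k=3)): [4, 3, 1, 5, 0, 2, 7, 6]
After 7 (reverse(6, 7)): [4, 3, 1, 5, 0, 2, 6, 7]
After 8 (rotate_left(2, 7, k=2)): [4, 3, 0, 2, 6, 7, 1, 5]
After 9 (rotate_left(0, 2, k=1)): [3, 0, 4, 2, 6, 7, 1, 5]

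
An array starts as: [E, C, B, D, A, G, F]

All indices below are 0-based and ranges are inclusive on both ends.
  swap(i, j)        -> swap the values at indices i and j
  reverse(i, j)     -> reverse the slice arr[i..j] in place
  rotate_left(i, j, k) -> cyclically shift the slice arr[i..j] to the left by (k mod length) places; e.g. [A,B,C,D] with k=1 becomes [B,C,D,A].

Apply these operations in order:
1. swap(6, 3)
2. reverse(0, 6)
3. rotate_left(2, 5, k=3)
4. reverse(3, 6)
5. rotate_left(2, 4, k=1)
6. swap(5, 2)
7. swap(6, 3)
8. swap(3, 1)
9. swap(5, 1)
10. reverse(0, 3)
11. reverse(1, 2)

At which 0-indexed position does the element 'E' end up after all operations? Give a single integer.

Answer: 1

Derivation:
After 1 (swap(6, 3)): [E, C, B, F, A, G, D]
After 2 (reverse(0, 6)): [D, G, A, F, B, C, E]
After 3 (rotate_left(2, 5, k=3)): [D, G, C, A, F, B, E]
After 4 (reverse(3, 6)): [D, G, C, E, B, F, A]
After 5 (rotate_left(2, 4, k=1)): [D, G, E, B, C, F, A]
After 6 (swap(5, 2)): [D, G, F, B, C, E, A]
After 7 (swap(6, 3)): [D, G, F, A, C, E, B]
After 8 (swap(3, 1)): [D, A, F, G, C, E, B]
After 9 (swap(5, 1)): [D, E, F, G, C, A, B]
After 10 (reverse(0, 3)): [G, F, E, D, C, A, B]
After 11 (reverse(1, 2)): [G, E, F, D, C, A, B]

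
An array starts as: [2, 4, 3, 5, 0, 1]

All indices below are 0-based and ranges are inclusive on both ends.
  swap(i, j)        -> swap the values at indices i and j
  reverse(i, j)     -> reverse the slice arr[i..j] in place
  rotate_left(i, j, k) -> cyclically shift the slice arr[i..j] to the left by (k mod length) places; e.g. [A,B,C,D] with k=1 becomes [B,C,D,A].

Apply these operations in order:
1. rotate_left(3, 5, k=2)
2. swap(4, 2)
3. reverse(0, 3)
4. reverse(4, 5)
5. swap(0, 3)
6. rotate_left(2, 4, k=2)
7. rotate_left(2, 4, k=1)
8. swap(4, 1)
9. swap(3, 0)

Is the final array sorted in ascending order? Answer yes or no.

After 1 (rotate_left(3, 5, k=2)): [2, 4, 3, 1, 5, 0]
After 2 (swap(4, 2)): [2, 4, 5, 1, 3, 0]
After 3 (reverse(0, 3)): [1, 5, 4, 2, 3, 0]
After 4 (reverse(4, 5)): [1, 5, 4, 2, 0, 3]
After 5 (swap(0, 3)): [2, 5, 4, 1, 0, 3]
After 6 (rotate_left(2, 4, k=2)): [2, 5, 0, 4, 1, 3]
After 7 (rotate_left(2, 4, k=1)): [2, 5, 4, 1, 0, 3]
After 8 (swap(4, 1)): [2, 0, 4, 1, 5, 3]
After 9 (swap(3, 0)): [1, 0, 4, 2, 5, 3]

Answer: no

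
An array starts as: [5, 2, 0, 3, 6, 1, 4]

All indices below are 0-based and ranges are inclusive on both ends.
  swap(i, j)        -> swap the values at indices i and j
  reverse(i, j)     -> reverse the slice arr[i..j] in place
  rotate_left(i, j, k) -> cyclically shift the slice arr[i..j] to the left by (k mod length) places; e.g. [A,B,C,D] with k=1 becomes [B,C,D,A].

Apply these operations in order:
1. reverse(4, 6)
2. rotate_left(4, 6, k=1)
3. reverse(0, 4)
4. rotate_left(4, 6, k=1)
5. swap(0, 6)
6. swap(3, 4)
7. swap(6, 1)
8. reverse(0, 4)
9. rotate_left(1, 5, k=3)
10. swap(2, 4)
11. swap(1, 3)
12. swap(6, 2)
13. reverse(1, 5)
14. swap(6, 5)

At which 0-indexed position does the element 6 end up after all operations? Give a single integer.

After 1 (reverse(4, 6)): [5, 2, 0, 3, 4, 1, 6]
After 2 (rotate_left(4, 6, k=1)): [5, 2, 0, 3, 1, 6, 4]
After 3 (reverse(0, 4)): [1, 3, 0, 2, 5, 6, 4]
After 4 (rotate_left(4, 6, k=1)): [1, 3, 0, 2, 6, 4, 5]
After 5 (swap(0, 6)): [5, 3, 0, 2, 6, 4, 1]
After 6 (swap(3, 4)): [5, 3, 0, 6, 2, 4, 1]
After 7 (swap(6, 1)): [5, 1, 0, 6, 2, 4, 3]
After 8 (reverse(0, 4)): [2, 6, 0, 1, 5, 4, 3]
After 9 (rotate_left(1, 5, k=3)): [2, 5, 4, 6, 0, 1, 3]
After 10 (swap(2, 4)): [2, 5, 0, 6, 4, 1, 3]
After 11 (swap(1, 3)): [2, 6, 0, 5, 4, 1, 3]
After 12 (swap(6, 2)): [2, 6, 3, 5, 4, 1, 0]
After 13 (reverse(1, 5)): [2, 1, 4, 5, 3, 6, 0]
After 14 (swap(6, 5)): [2, 1, 4, 5, 3, 0, 6]

Answer: 6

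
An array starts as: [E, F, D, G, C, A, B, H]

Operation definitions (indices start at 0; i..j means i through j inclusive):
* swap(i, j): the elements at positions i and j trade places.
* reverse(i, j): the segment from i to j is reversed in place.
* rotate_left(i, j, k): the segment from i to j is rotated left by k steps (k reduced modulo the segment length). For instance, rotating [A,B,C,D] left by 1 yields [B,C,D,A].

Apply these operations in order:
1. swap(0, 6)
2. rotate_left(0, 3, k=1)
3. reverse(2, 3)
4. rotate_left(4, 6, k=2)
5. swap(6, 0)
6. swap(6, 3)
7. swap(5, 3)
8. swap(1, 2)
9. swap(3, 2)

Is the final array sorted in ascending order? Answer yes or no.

After 1 (swap(0, 6)): [B, F, D, G, C, A, E, H]
After 2 (rotate_left(0, 3, k=1)): [F, D, G, B, C, A, E, H]
After 3 (reverse(2, 3)): [F, D, B, G, C, A, E, H]
After 4 (rotate_left(4, 6, k=2)): [F, D, B, G, E, C, A, H]
After 5 (swap(6, 0)): [A, D, B, G, E, C, F, H]
After 6 (swap(6, 3)): [A, D, B, F, E, C, G, H]
After 7 (swap(5, 3)): [A, D, B, C, E, F, G, H]
After 8 (swap(1, 2)): [A, B, D, C, E, F, G, H]
After 9 (swap(3, 2)): [A, B, C, D, E, F, G, H]

Answer: yes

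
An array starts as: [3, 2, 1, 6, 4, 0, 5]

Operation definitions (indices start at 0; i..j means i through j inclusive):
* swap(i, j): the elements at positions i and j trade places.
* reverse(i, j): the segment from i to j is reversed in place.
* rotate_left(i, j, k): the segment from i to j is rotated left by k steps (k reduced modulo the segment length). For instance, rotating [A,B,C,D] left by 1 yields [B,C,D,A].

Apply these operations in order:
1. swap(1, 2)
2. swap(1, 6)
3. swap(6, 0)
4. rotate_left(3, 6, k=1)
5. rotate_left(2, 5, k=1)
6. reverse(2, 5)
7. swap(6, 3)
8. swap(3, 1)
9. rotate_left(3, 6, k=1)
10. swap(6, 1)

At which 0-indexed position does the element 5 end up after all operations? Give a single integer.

After 1 (swap(1, 2)): [3, 1, 2, 6, 4, 0, 5]
After 2 (swap(1, 6)): [3, 5, 2, 6, 4, 0, 1]
After 3 (swap(6, 0)): [1, 5, 2, 6, 4, 0, 3]
After 4 (rotate_left(3, 6, k=1)): [1, 5, 2, 4, 0, 3, 6]
After 5 (rotate_left(2, 5, k=1)): [1, 5, 4, 0, 3, 2, 6]
After 6 (reverse(2, 5)): [1, 5, 2, 3, 0, 4, 6]
After 7 (swap(6, 3)): [1, 5, 2, 6, 0, 4, 3]
After 8 (swap(3, 1)): [1, 6, 2, 5, 0, 4, 3]
After 9 (rotate_left(3, 6, k=1)): [1, 6, 2, 0, 4, 3, 5]
After 10 (swap(6, 1)): [1, 5, 2, 0, 4, 3, 6]

Answer: 1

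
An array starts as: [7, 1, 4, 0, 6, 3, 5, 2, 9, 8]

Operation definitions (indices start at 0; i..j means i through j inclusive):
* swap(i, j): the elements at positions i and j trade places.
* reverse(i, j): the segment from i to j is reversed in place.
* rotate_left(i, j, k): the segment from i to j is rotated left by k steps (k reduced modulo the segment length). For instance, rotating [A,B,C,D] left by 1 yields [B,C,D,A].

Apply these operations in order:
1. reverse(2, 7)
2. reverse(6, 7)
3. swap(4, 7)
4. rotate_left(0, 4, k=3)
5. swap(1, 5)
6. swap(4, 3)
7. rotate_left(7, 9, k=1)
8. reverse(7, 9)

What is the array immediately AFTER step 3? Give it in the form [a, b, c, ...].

After 1 (reverse(2, 7)): [7, 1, 2, 5, 3, 6, 0, 4, 9, 8]
After 2 (reverse(6, 7)): [7, 1, 2, 5, 3, 6, 4, 0, 9, 8]
After 3 (swap(4, 7)): [7, 1, 2, 5, 0, 6, 4, 3, 9, 8]

Answer: [7, 1, 2, 5, 0, 6, 4, 3, 9, 8]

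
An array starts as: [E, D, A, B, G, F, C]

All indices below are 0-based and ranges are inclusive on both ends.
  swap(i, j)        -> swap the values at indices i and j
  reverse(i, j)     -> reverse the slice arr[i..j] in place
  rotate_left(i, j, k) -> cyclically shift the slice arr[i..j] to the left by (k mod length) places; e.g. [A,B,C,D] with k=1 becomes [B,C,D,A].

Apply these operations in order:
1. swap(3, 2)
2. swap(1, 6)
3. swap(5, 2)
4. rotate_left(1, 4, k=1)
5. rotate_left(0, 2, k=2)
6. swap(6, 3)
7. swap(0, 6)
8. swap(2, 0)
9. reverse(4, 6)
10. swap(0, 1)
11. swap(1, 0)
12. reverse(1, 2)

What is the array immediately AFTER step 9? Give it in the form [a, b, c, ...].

After 1 (swap(3, 2)): [E, D, B, A, G, F, C]
After 2 (swap(1, 6)): [E, C, B, A, G, F, D]
After 3 (swap(5, 2)): [E, C, F, A, G, B, D]
After 4 (rotate_left(1, 4, k=1)): [E, F, A, G, C, B, D]
After 5 (rotate_left(0, 2, k=2)): [A, E, F, G, C, B, D]
After 6 (swap(6, 3)): [A, E, F, D, C, B, G]
After 7 (swap(0, 6)): [G, E, F, D, C, B, A]
After 8 (swap(2, 0)): [F, E, G, D, C, B, A]
After 9 (reverse(4, 6)): [F, E, G, D, A, B, C]

Answer: [F, E, G, D, A, B, C]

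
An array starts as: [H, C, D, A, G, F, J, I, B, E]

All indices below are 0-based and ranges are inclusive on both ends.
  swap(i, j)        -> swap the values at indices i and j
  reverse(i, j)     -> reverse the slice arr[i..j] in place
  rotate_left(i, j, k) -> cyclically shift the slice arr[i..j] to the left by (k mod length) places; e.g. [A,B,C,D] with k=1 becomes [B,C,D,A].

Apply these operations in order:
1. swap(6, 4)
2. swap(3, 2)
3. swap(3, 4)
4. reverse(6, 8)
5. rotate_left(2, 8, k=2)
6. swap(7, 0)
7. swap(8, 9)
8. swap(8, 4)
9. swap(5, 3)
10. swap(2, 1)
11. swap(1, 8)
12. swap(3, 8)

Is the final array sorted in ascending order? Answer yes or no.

After 1 (swap(6, 4)): [H, C, D, A, J, F, G, I, B, E]
After 2 (swap(3, 2)): [H, C, A, D, J, F, G, I, B, E]
After 3 (swap(3, 4)): [H, C, A, J, D, F, G, I, B, E]
After 4 (reverse(6, 8)): [H, C, A, J, D, F, B, I, G, E]
After 5 (rotate_left(2, 8, k=2)): [H, C, D, F, B, I, G, A, J, E]
After 6 (swap(7, 0)): [A, C, D, F, B, I, G, H, J, E]
After 7 (swap(8, 9)): [A, C, D, F, B, I, G, H, E, J]
After 8 (swap(8, 4)): [A, C, D, F, E, I, G, H, B, J]
After 9 (swap(5, 3)): [A, C, D, I, E, F, G, H, B, J]
After 10 (swap(2, 1)): [A, D, C, I, E, F, G, H, B, J]
After 11 (swap(1, 8)): [A, B, C, I, E, F, G, H, D, J]
After 12 (swap(3, 8)): [A, B, C, D, E, F, G, H, I, J]

Answer: yes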